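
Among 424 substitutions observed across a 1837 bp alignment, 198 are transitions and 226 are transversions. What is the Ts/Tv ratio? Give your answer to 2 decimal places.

R = 198/226 = 0.876106… ≈ 0.88 (to 2 d.p.).

0.88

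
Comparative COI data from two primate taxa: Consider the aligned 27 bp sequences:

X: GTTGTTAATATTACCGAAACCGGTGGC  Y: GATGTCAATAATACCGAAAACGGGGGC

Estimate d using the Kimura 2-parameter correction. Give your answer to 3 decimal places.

Of 27 sites, 1 differences are transitions and 4 are transversions, so P = 1/27 ≈ 0.037037 and Q = 4/27 ≈ 0.148148.
Under the Kimura two-parameter model, d = −½ ln(1 − 2P − Q) − ¼ ln(1 − 2Q).
1 − 2P − Q = 0.777778, giving −½ ln(0.777778) = 0.125657.
1 − 2Q = 0.703704, giving −¼ ln(0.703704) = 0.087849.
d = 0.125657 + 0.087849 = 0.213506.

0.214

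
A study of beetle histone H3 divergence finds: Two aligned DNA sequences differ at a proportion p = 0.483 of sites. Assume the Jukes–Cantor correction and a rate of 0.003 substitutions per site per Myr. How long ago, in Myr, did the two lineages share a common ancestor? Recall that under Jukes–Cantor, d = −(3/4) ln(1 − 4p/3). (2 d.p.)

d = −(3/4) ln(1 − 4p/3) = −0.75 ln(1 − 0.644) = −0.75 ln(0.356)
  = −0.75 × (-1.032825) = 0.774619 substitutions/site.
Under a molecular clock d = 2μt, so t = d/(2μ) = 0.774619 / (2 × 0.003) = 129.10 Myr.

129.10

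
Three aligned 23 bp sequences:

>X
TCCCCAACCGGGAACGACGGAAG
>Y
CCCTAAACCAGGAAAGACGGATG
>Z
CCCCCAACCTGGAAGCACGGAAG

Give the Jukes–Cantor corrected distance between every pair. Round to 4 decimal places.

d(X,Y) = 0.3206, d(X,Z) = 0.1979, d(Y,Z) = 0.3206

X–Y: 6/23 sites differ → p ≈ 0.26087, d = −0.75 ln(1 − 0.347827) = 0.320584 ≈ 0.3206.
X–Z: 4/23 sites differ → p ≈ 0.173913, d = −0.75 ln(1 − 0.231884) = 0.197861 ≈ 0.1979.
Y–Z: 6/23 sites differ → p ≈ 0.26087, d = −0.75 ln(1 − 0.347827) = 0.320584 ≈ 0.3206.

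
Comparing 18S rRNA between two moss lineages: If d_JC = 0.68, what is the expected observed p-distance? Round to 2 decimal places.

p = (3/4)(1 − e^(−4d/3)) = 0.75 × (1 − e^(-0.906667)) = 0.75 × (1 − 0.403868) = 0.447099.

0.45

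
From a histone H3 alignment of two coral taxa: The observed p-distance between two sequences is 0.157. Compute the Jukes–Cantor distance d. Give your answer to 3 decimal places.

d = −(3/4) ln(1 − 4p/3) = −0.75 ln(1 − 0.209333) = −0.75 ln(0.790667)
  = −0.75 × (-0.234878) = 0.176159 substitutions/site.

0.176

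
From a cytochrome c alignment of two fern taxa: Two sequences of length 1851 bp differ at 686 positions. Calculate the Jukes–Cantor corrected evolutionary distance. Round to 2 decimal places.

p = 686/1851 ≈ 0.37061.
d = −(3/4) ln(1 − 4p/3) = −0.75 ln(1 − 0.494147) = −0.75 ln(0.505853)
  = −0.75 × (-0.681509) = 0.511132 substitutions/site.

0.51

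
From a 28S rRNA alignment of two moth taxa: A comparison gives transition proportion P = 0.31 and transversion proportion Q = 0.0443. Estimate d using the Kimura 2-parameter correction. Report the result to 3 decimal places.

0.569

Under the Kimura two-parameter model, d = −½ ln(1 − 2P − Q) − ¼ ln(1 − 2Q).
1 − 2P − Q = 0.3357, giving −½ ln(0.3357) = 0.545769.
1 − 2Q = 0.9114, giving −¼ ln(0.9114) = 0.023193.
d = 0.545769 + 0.023193 = 0.568962.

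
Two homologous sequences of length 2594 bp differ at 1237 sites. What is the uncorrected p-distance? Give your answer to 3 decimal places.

p = 1237/2594 = 0.476869… ≈ 0.477 (to 3 d.p.).

0.477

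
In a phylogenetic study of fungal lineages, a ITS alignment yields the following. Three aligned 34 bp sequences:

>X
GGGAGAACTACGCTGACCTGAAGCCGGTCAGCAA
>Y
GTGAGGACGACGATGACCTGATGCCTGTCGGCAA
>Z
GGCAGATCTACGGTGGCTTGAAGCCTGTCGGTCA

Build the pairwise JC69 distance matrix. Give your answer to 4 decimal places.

d(X,Y) = 0.2407, d(X,Z) = 0.3265, d(Y,Z) = 0.4234

X–Y: 7/34 sites differ → p ≈ 0.205882, d = −0.75 ln(1 − 0.274509) = 0.240680 ≈ 0.2407.
X–Z: 9/34 sites differ → p ≈ 0.264706, d = −0.75 ln(1 − 0.352941) = 0.326488 ≈ 0.3265.
Y–Z: 11/34 sites differ → p ≈ 0.323529, d = −0.75 ln(1 − 0.431372) = 0.423397 ≈ 0.4234.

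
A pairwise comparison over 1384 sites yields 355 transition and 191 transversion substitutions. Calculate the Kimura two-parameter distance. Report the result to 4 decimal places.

0.6071

P = 355/1384 ≈ 0.256503 and Q = 191/1384 ≈ 0.138006.
Under the Kimura two-parameter model, d = −½ ln(1 − 2P − Q) − ¼ ln(1 − 2Q).
1 − 2P − Q = 0.348988, giving −½ ln(0.348988) = 0.526359.
1 − 2Q = 0.723988, giving −¼ ln(0.723988) = 0.080745.
d = 0.526359 + 0.080745 = 0.607104.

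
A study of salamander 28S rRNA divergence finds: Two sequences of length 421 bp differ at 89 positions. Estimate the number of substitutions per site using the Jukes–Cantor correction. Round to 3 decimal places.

p = 89/421 ≈ 0.211401.
d = −(3/4) ln(1 − 4p/3) = −0.75 ln(1 − 0.281868) = −0.75 ln(0.718132)
  = −0.75 × (-0.331102) = 0.248327 substitutions/site.

0.248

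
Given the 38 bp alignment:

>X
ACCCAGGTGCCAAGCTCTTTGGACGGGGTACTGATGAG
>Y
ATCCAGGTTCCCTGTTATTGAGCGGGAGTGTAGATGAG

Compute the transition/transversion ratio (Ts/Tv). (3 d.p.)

0.750

Transitions are A↔G and C↔T; transversions are all other mismatches.
Transitions: 6. Transversions: 8.
R = 6/8 = 0.750.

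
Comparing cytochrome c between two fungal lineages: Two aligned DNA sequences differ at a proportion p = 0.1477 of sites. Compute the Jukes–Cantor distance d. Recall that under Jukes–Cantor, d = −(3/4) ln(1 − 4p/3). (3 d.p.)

0.164

d = −(3/4) ln(1 − 4p/3) = −0.75 ln(1 − 0.196933) = −0.75 ln(0.803067)
  = −0.75 × (-0.219317) = 0.164488 substitutions/site.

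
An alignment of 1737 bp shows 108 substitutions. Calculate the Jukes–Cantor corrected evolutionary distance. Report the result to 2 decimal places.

0.06

p = 108/1737 ≈ 0.062176.
d = −(3/4) ln(1 − 4p/3) = −0.75 ln(1 − 0.082901) = −0.75 ln(0.917099)
  = −0.75 × (-0.086540) = 0.064905 substitutions/site.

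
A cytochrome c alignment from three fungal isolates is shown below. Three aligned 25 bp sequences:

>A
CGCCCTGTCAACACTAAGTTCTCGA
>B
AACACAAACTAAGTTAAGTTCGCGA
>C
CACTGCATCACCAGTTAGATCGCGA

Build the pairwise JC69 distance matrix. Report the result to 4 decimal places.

d(A,B) = 0.6626, d(A,C) = 0.5716, d(B,C) = 0.7662

A–B: 11/25 sites differ → p = 0.44, d = −0.75 ln(1 − 0.586667) = 0.662626 ≈ 0.6626.
A–C: 10/25 sites differ → p = 0.4, d = −0.75 ln(1 − 0.533333) = 0.571605 ≈ 0.5716.
B–C: 12/25 sites differ → p = 0.48, d = −0.75 ln(1 − 0.64) = 0.766238 ≈ 0.7662.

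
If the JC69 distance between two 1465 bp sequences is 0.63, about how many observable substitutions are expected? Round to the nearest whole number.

Invert JC69: p = (3/4)(1 − e^(−4d/3)) = 0.75 × (1 − e^(-0.84)) = 0.75 × (1 − 0.431711) = 0.426217.
Expected differing sites = pL ≈ 0.426217 × 1465 = 624.407905 ≈ 624.

624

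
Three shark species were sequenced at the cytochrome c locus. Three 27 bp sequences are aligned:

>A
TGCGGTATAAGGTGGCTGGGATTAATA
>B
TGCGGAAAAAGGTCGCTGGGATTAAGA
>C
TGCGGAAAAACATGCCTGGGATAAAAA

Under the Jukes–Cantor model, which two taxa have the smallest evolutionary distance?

A–B: 4/27 differ, p = 0.148, d = 0.165.
A–C: 7/27 differ, p = 0.259, d = 0.318.
B–C: 6/27 differ, p = 0.222, d = 0.264.
The smallest distance is between A and B.

A and B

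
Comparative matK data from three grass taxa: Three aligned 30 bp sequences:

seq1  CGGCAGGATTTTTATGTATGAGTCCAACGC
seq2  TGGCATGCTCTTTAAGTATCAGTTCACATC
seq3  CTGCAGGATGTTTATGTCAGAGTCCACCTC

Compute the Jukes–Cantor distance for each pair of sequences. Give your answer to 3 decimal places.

d(seq1,seq2) = 0.441, d(seq1,seq3) = 0.233, d(seq2,seq3) = 0.503

seq1–seq2: 10/30 sites differ → p ≈ 0.333333, d = −0.75 ln(1 − 0.444444) = 0.440839 ≈ 0.441.
seq1–seq3: 6/30 sites differ → p = 0.2, d = −0.75 ln(1 − 0.266667) = 0.232617 ≈ 0.233.
seq2–seq3: 11/30 sites differ → p ≈ 0.366667, d = −0.75 ln(1 − 0.488889) = 0.503376 ≈ 0.503.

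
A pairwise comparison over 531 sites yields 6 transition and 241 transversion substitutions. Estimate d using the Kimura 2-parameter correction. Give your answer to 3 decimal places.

P = 6/531 ≈ 0.011299 and Q = 241/531 ≈ 0.453861.
Under the Kimura two-parameter model, d = −½ ln(1 − 2P − Q) − ¼ ln(1 − 2Q).
1 − 2P − Q = 0.523541, giving −½ ln(0.523541) = 0.323570.
1 − 2Q = 0.092278, giving −¼ ln(0.092278) = 0.595737.
d = 0.323570 + 0.595737 = 0.919307.

0.919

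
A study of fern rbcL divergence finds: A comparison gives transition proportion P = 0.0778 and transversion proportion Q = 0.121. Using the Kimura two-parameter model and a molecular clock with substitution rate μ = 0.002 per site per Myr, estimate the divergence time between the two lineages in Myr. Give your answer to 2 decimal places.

57.79

Under the Kimura two-parameter model, d = −½ ln(1 − 2P − Q) − ¼ ln(1 − 2Q).
1 − 2P − Q = 0.7234, giving −½ ln(0.7234) = 0.161896.
1 − 2Q = 0.758, giving −¼ ln(0.758) = 0.069268.
d = 0.161896 + 0.069268 = 0.231164.
Under a molecular clock d = 2μt, so t = d/(2μ) = 0.231164 / (2 × 0.002) = 57.79 Myr.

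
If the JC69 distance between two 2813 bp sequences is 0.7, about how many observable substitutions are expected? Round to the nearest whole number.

Invert JC69: p = (3/4)(1 − e^(−4d/3)) = 0.75 × (1 − e^(-0.933333)) = 0.75 × (1 − 0.393241) = 0.455069.
Expected differing sites = pL ≈ 0.455069 × 2813 = 1280.109097 ≈ 1280.

1280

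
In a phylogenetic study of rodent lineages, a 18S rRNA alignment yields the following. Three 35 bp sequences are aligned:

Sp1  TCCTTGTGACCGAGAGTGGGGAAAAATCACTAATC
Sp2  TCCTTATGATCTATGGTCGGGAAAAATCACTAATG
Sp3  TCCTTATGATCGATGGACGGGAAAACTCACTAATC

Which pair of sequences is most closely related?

Sp2 and Sp3

Sp1–Sp2: 7/35 differ, p = 0.200, d = 0.233.
Sp1–Sp3: 7/35 differ, p = 0.200, d = 0.233.
Sp2–Sp3: 4/35 differ, p = 0.114, d = 0.124.
The smallest distance is between Sp2 and Sp3.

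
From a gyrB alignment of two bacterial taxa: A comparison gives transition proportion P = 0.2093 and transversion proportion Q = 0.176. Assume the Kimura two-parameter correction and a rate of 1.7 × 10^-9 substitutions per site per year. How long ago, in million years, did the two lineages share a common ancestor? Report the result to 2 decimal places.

Under the Kimura two-parameter model, d = −½ ln(1 − 2P − Q) − ¼ ln(1 − 2Q).
1 − 2P − Q = 0.4054, giving −½ ln(0.4054) = 0.451441.
1 − 2Q = 0.648, giving −¼ ln(0.648) = 0.108466.
d = 0.451441 + 0.108466 = 0.559907.
Under a molecular clock d = 2μt, so t = d/(2μ) = 0.559907 / (2 × 1.7 × 10^-9) = 164.68 million years.

164.68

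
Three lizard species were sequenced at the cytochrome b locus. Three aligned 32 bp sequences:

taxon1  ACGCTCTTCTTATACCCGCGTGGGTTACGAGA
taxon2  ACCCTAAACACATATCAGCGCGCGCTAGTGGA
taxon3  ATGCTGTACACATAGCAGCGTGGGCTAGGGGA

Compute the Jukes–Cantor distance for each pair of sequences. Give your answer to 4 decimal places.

d(taxon1,taxon2) = 0.6566, d(taxon1,taxon3) = 0.4042, d(taxon2,taxon3) = 0.3041

taxon1–taxon2: 14/32 sites differ → p = 0.4375, d = −0.75 ln(1 − 0.583333) = 0.656601 ≈ 0.6566.
taxon1–taxon3: 10/32 sites differ → p = 0.3125, d = −0.75 ln(1 − 0.416667) = 0.404248 ≈ 0.4042.
taxon2–taxon3: 8/32 sites differ → p = 0.25, d = −0.75 ln(1 − 0.333333) = 0.304098 ≈ 0.3041.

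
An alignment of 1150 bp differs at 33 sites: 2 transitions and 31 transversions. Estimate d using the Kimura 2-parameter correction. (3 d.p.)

0.029

P = 2/1150 ≈ 0.001739 and Q = 31/1150 ≈ 0.026957.
Under the Kimura two-parameter model, d = −½ ln(1 − 2P − Q) − ¼ ln(1 − 2Q).
1 − 2P − Q = 0.969565, giving −½ ln(0.969565) = 0.015454.
1 − 2Q = 0.946086, giving −¼ ln(0.946086) = 0.013855.
d = 0.015454 + 0.013855 = 0.029309.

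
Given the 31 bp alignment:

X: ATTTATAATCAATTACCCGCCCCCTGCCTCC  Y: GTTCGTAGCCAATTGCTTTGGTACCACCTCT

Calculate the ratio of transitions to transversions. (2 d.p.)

Transitions are A↔G and C↔T; transversions are all other mismatches.
Transitions: 12. Transversions: 4.
R = 12/4 = 3.00.

3.00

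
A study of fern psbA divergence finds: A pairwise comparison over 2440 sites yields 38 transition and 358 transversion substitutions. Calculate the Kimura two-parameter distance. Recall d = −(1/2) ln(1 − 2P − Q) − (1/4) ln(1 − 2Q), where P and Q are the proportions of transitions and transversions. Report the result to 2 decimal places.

P = 38/2440 ≈ 0.015574 and Q = 358/2440 ≈ 0.146721.
Under the Kimura two-parameter model, d = −½ ln(1 − 2P − Q) − ¼ ln(1 − 2Q).
1 − 2P − Q = 0.822131, giving −½ ln(0.822131) = 0.097928.
1 − 2Q = 0.706558, giving −¼ ln(0.706558) = 0.086837.
d = 0.097928 + 0.086837 = 0.184765.

0.18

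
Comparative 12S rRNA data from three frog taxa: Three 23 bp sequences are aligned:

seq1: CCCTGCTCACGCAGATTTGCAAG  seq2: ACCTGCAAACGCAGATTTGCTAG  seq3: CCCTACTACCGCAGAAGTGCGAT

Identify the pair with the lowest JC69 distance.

seq1 and seq2

seq1–seq2: 4/23 differ, p = 0.174, d = 0.198.
seq1–seq3: 7/23 differ, p = 0.304, d = 0.390.
seq2–seq3: 8/23 differ, p = 0.348, d = 0.467.
The smallest distance is between seq1 and seq2.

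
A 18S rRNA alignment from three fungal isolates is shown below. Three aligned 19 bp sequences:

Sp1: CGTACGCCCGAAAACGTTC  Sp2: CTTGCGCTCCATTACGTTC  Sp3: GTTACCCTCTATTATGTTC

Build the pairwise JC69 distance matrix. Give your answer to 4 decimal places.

d(Sp1,Sp2) = 0.4099, d(Sp1,Sp3) = 0.6181, d(Sp2,Sp3) = 0.3241

Sp1–Sp2: 6/19 sites differ → p ≈ 0.315789, d = −0.75 ln(1 − 0.421052) = 0.409907 ≈ 0.4099.
Sp1–Sp3: 8/19 sites differ → p ≈ 0.421053, d = −0.75 ln(1 − 0.561404) = 0.618132 ≈ 0.6181.
Sp2–Sp3: 5/19 sites differ → p ≈ 0.263158, d = −0.75 ln(1 − 0.350877) = 0.324100 ≈ 0.3241.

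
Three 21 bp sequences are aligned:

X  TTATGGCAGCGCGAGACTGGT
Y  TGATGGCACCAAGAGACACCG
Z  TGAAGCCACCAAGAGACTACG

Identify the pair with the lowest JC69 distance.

X–Y: 8/21 differ, p = 0.381, d = 0.532.
X–Z: 9/21 differ, p = 0.429, d = 0.635.
Y–Z: 4/21 differ, p = 0.190, d = 0.220.
The smallest distance is between Y and Z.

Y and Z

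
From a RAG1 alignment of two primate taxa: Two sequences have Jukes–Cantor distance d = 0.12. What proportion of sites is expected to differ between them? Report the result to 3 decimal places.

p = (3/4)(1 − e^(−4d/3)) = 0.75 × (1 − e^(-0.16)) = 0.75 × (1 − 0.852144) = 0.110892.

0.111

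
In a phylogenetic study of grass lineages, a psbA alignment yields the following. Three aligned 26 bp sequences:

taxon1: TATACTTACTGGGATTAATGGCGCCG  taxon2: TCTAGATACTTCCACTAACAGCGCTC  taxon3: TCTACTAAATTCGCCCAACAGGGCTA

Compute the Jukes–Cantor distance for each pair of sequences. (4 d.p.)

d(taxon1,taxon2) = 0.6228, d(taxon1,taxon3) = 0.8240, d(taxon2,taxon3) = 0.4643

taxon1–taxon2: 11/26 sites differ → p ≈ 0.423077, d = −0.75 ln(1 − 0.564103) = 0.622762 ≈ 0.6228.
taxon1–taxon3: 13/26 sites differ → p = 0.5, d = −0.75 ln(1 − 0.666667) = 0.823960 ≈ 0.8240.
taxon2–taxon3: 9/26 sites differ → p ≈ 0.346154, d = −0.75 ln(1 − 0.461539) = 0.464280 ≈ 0.4643.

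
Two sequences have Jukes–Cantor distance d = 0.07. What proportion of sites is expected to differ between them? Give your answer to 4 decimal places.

p = (3/4)(1 − e^(−4d/3)) = 0.75 × (1 − e^(-0.093333)) = 0.75 × (1 − 0.910890) = 0.066833.

0.0668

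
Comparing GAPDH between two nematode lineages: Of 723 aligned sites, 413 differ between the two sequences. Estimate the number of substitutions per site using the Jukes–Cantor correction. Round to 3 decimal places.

p = 413/723 ≈ 0.571231.
d = −(3/4) ln(1 − 4p/3) = −0.75 ln(1 − 0.761641) = −0.75 ln(0.238359)
  = −0.75 × (-1.433977) = 1.075483 substitutions/site.

1.075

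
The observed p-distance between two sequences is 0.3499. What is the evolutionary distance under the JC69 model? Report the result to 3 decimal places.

d = −(3/4) ln(1 − 4p/3) = −0.75 ln(1 − 0.466533) = −0.75 ln(0.533467)
  = −0.75 × (-0.628358) = 0.471269 substitutions/site.

0.471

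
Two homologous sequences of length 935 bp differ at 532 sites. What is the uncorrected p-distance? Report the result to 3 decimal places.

0.569

p = 532/935 = 0.568983… ≈ 0.569 (to 3 d.p.).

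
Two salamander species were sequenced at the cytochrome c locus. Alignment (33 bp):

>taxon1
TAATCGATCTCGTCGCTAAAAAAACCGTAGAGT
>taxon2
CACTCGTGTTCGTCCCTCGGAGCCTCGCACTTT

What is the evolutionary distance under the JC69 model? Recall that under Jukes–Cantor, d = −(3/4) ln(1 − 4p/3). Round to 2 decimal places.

0.87

The sequences differ at 17 of 33 sites, so p = 17/33 ≈ 0.515152.
d = −(3/4) ln(1 − 4p/3) = −0.75 ln(1 − 0.686869) = −0.75 ln(0.313131)
  = −0.75 × (-1.161134) = 0.870851 substitutions/site.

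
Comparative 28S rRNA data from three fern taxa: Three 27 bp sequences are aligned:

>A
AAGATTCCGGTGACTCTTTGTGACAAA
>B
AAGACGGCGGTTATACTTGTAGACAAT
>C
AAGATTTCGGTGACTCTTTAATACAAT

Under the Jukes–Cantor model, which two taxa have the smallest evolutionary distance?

A and C

A–B: 10/27 differ, p = 0.370, d = 0.511.
A–C: 5/27 differ, p = 0.185, d = 0.213.
B–C: 9/27 differ, p = 0.333, d = 0.441.
The smallest distance is between A and C.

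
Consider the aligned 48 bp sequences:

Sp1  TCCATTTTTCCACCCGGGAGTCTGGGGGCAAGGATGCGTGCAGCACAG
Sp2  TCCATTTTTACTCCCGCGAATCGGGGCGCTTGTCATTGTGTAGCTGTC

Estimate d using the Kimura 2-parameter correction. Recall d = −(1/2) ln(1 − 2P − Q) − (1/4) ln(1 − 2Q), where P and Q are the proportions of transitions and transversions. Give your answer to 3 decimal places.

Of 48 sites, 3 differences are transitions and 15 are transversions, so P = 3/48 = 0.0625 and Q = 15/48 = 0.3125.
Under the Kimura two-parameter model, d = −½ ln(1 − 2P − Q) − ¼ ln(1 − 2Q).
1 − 2P − Q = 0.5625, giving −½ ln(0.5625) = 0.287682.
1 − 2Q = 0.375, giving −¼ ln(0.375) = 0.245207.
d = 0.287682 + 0.245207 = 0.532889.

0.533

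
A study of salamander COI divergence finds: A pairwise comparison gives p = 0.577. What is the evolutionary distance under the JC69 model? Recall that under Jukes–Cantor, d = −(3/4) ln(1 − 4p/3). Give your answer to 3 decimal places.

1.100

d = −(3/4) ln(1 − 4p/3) = −0.75 ln(1 − 0.769333) = −0.75 ln(0.230667)
  = −0.75 × (-1.466780) = 1.100085 substitutions/site.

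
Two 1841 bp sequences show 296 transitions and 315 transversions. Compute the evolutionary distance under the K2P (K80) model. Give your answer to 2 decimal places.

P = 296/1841 ≈ 0.160782 and Q = 315/1841 ≈ 0.171103.
Under the Kimura two-parameter model, d = −½ ln(1 − 2P − Q) − ¼ ln(1 − 2Q).
1 − 2P − Q = 0.507333, giving −½ ln(0.507333) = 0.339294.
1 − 2Q = 0.657794, giving −¼ ln(0.657794) = 0.104716.
d = 0.339294 + 0.104716 = 0.444010.

0.44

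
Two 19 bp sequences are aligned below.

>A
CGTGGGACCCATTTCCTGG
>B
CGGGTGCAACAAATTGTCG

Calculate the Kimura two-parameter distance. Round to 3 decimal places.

1.169

Of 19 sites, 1 differences are transitions and 9 are transversions, so P = 1/19 ≈ 0.052632 and Q = 9/19 ≈ 0.473684.
Under the Kimura two-parameter model, d = −½ ln(1 − 2P − Q) − ¼ ln(1 − 2Q).
1 − 2P − Q = 0.421052, giving −½ ln(0.421052) = 0.432499.
1 − 2Q = 0.052632, giving −¼ ln(0.052632) = 0.736108.
d = 0.432499 + 0.736108 = 1.168607.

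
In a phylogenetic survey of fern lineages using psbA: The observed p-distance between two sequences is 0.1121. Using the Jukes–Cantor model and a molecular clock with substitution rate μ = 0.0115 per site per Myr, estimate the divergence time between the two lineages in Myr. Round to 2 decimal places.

d = −(3/4) ln(1 − 4p/3) = −0.75 ln(1 − 0.149467) = −0.75 ln(0.850533)
  = −0.75 × (-0.161892) = 0.121419 substitutions/site.
Under a molecular clock d = 2μt, so t = d/(2μ) = 0.121419 / (2 × 0.0115) = 5.28 Myr.

5.28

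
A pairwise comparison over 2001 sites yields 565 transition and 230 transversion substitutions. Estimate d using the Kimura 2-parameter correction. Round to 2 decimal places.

0.63

P = 565/2001 ≈ 0.282359 and Q = 230/2001 ≈ 0.114943.
Under the Kimura two-parameter model, d = −½ ln(1 − 2P − Q) − ¼ ln(1 − 2Q).
1 − 2P − Q = 0.320339, giving −½ ln(0.320339) = 0.569188.
1 − 2Q = 0.770114, giving −¼ ln(0.770114) = 0.065304.
d = 0.569188 + 0.065304 = 0.634492.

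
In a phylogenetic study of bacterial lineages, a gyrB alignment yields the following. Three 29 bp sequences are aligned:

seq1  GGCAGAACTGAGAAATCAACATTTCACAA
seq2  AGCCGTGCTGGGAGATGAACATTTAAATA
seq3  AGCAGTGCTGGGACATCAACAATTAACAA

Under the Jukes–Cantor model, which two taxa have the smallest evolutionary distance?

seq1–seq2: 10/29 differ, p = 0.345, d = 0.462.
seq1–seq3: 7/29 differ, p = 0.241, d = 0.291.
seq2–seq3: 6/29 differ, p = 0.207, d = 0.242.
The smallest distance is between seq2 and seq3.

seq2 and seq3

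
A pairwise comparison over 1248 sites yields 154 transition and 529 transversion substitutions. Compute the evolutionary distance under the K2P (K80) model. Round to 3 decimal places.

1.026

P = 154/1248 ≈ 0.123397 and Q = 529/1248 ≈ 0.423878.
Under the Kimura two-parameter model, d = −½ ln(1 − 2P − Q) − ¼ ln(1 − 2Q).
1 − 2P − Q = 0.329328, giving −½ ln(0.329328) = 0.555351.
1 − 2Q = 0.152244, giving −¼ ln(0.152244) = 0.470568.
d = 0.555351 + 0.470568 = 1.025919.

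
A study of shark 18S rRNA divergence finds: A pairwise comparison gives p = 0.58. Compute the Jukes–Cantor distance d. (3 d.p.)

d = −(3/4) ln(1 − 4p/3) = −0.75 ln(1 − 0.773333) = −0.75 ln(0.226667)
  = −0.75 × (-1.484273) = 1.113205 substitutions/site.

1.113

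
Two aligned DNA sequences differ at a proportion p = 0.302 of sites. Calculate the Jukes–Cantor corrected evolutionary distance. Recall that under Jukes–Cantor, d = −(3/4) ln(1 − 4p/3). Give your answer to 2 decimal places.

0.39

d = −(3/4) ln(1 − 4p/3) = −0.75 ln(1 − 0.402667) = −0.75 ln(0.597333)
  = −0.75 × (-0.515281) = 0.386461 substitutions/site.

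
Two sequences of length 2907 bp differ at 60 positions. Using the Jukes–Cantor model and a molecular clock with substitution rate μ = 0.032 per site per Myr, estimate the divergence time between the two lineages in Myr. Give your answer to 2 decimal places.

0.33

p = 60/2907 ≈ 0.02064.
d = −(3/4) ln(1 − 4p/3) = −0.75 ln(1 − 0.02752) = −0.75 ln(0.97248)
  = −0.75 × (-0.027906) = 0.020930 substitutions/site.
Under a molecular clock d = 2μt, so t = d/(2μ) = 0.020930 / (2 × 0.032) = 0.33 Myr.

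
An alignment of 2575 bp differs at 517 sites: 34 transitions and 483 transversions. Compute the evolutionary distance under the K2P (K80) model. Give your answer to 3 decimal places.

P = 34/2575 ≈ 0.013204 and Q = 483/2575 ≈ 0.187573.
Under the Kimura two-parameter model, d = −½ ln(1 − 2P − Q) − ¼ ln(1 − 2Q).
1 − 2P − Q = 0.786019, giving −½ ln(0.786019) = 0.120387.
1 − 2Q = 0.624854, giving −¼ ln(0.624854) = 0.117559.
d = 0.120387 + 0.117559 = 0.237946.

0.238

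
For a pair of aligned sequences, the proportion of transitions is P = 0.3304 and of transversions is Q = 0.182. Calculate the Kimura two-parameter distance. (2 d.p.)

1.04

Under the Kimura two-parameter model, d = −½ ln(1 − 2P − Q) − ¼ ln(1 − 2Q).
1 − 2P − Q = 0.1572, giving −½ ln(0.1572) = 0.925118.
1 − 2Q = 0.636, giving −¼ ln(0.636) = 0.113139.
d = 0.925118 + 0.113139 = 1.038257.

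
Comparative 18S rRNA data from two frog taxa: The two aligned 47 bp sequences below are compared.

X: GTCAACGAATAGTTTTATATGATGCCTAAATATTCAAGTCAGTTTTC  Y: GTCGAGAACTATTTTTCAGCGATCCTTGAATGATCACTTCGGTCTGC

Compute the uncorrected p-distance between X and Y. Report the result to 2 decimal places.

0.40

The sequences differ at 19 of 47 positions.
p = 19/47 = 0.404255… ≈ 0.40 (to 2 d.p.).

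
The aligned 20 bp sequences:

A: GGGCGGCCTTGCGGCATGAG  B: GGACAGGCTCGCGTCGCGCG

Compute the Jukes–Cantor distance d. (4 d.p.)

The sequences differ at 8 of 20 sites (3, 5, 7, 10, 14, 16, 17, 19), so p = 8/20 = 0.4.
d = −(3/4) ln(1 − 4p/3) = −0.75 ln(1 − 0.533333) = −0.75 ln(0.466667)
  = −0.75 × (-0.762139) = 0.571604 substitutions/site.

0.5716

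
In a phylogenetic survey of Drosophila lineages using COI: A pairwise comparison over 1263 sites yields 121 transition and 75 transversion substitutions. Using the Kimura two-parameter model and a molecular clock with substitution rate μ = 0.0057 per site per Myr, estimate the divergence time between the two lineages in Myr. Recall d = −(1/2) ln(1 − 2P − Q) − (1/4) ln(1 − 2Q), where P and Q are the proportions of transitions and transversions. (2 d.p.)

P = 121/1263 ≈ 0.095804 and Q = 75/1263 ≈ 0.059382.
Under the Kimura two-parameter model, d = −½ ln(1 − 2P − Q) − ¼ ln(1 − 2Q).
1 − 2P − Q = 0.74901, giving −½ ln(0.74901) = 0.144501.
1 − 2Q = 0.881236, giving −¼ ln(0.881236) = 0.031607.
d = 0.144501 + 0.031607 = 0.176108.
Under a molecular clock d = 2μt, so t = d/(2μ) = 0.176108 / (2 × 0.0057) = 15.45 Myr.

15.45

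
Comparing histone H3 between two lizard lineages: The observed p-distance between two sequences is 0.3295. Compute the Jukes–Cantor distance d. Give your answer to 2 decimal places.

0.43

d = −(3/4) ln(1 − 4p/3) = −0.75 ln(1 − 0.439333) = −0.75 ln(0.560667)
  = −0.75 × (-0.578628) = 0.433971 substitutions/site.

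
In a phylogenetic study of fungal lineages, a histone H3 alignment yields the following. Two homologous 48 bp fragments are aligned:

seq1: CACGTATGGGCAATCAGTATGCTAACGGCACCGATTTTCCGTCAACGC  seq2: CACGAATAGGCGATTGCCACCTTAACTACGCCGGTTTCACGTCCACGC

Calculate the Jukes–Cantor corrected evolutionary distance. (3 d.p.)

The sequences differ at 17 of 48 sites, so p = 17/48 ≈ 0.354167.
d = −(3/4) ln(1 − 4p/3) = −0.75 ln(1 − 0.472223) = −0.75 ln(0.527777)
  = −0.75 × (-0.639081) = 0.479311 substitutions/site.

0.479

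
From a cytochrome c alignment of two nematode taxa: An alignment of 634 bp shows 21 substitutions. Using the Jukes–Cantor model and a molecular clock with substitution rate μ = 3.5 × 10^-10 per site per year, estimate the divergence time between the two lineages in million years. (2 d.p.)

p = 21/634 ≈ 0.033123.
d = −(3/4) ln(1 − 4p/3) = −0.75 ln(1 − 0.044164) = −0.75 ln(0.955836)
  = −0.75 × (-0.045169) = 0.033877 substitutions/site.
Under a molecular clock d = 2μt, so t = d/(2μ) = 0.033877 / (2 × 3.5 × 10^-10) = 48.40 million years.

48.40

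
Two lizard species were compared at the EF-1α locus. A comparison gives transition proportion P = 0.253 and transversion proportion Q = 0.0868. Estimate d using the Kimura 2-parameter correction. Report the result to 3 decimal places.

Under the Kimura two-parameter model, d = −½ ln(1 − 2P − Q) − ¼ ln(1 − 2Q).
1 − 2P − Q = 0.4072, giving −½ ln(0.4072) = 0.449225.
1 − 2Q = 0.8264, giving −¼ ln(0.8264) = 0.047669.
d = 0.449225 + 0.047669 = 0.496894.

0.497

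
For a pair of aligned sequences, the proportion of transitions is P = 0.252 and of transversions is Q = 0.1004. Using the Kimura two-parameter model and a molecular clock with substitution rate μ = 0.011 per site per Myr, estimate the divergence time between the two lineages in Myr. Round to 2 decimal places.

Under the Kimura two-parameter model, d = −½ ln(1 − 2P − Q) − ¼ ln(1 − 2Q).
1 − 2P − Q = 0.3956, giving −½ ln(0.3956) = 0.463676.
1 − 2Q = 0.7992, giving −¼ ln(0.7992) = 0.056036.
d = 0.463676 + 0.056036 = 0.519712.
Under a molecular clock d = 2μt, so t = d/(2μ) = 0.519712 / (2 × 0.011) = 23.62 Myr.

23.62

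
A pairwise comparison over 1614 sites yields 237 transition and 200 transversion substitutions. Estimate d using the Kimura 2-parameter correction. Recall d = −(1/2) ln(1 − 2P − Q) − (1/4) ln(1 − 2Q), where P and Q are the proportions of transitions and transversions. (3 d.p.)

P = 237/1614 ≈ 0.14684 and Q = 200/1614 ≈ 0.123916.
Under the Kimura two-parameter model, d = −½ ln(1 − 2P − Q) − ¼ ln(1 − 2Q).
1 − 2P − Q = 0.582404, giving −½ ln(0.582404) = 0.270295.
1 − 2Q = 0.752168, giving −¼ ln(0.752168) = 0.071199.
d = 0.270295 + 0.071199 = 0.341494.

0.341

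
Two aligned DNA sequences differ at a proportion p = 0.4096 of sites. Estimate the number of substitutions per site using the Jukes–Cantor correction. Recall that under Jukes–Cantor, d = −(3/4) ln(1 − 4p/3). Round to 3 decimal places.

0.592

d = −(3/4) ln(1 − 4p/3) = −0.75 ln(1 − 0.546133) = −0.75 ln(0.453867)
  = −0.75 × (-0.789951) = 0.592463 substitutions/site.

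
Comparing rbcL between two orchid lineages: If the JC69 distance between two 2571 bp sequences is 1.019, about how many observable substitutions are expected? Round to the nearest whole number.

1433

Invert JC69: p = (3/4)(1 − e^(−4d/3)) = 0.75 × (1 − e^(-1.358667)) = 0.75 × (1 − 0.257003) = 0.557248.
Expected differing sites = pL ≈ 0.557248 × 2571 = 1432.684608 ≈ 1433.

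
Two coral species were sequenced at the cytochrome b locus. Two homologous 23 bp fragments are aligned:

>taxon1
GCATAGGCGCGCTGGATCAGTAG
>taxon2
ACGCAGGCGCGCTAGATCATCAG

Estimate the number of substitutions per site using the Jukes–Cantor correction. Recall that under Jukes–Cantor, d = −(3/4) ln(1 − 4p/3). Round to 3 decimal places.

The sequences differ at 6 of 23 sites (1, 3, 4, 14, 20, 21), so p = 6/23 ≈ 0.26087.
d = −(3/4) ln(1 − 4p/3) = −0.75 ln(1 − 0.347827) = −0.75 ln(0.652173)
  = −0.75 × (-0.427445) = 0.320584 substitutions/site.

0.321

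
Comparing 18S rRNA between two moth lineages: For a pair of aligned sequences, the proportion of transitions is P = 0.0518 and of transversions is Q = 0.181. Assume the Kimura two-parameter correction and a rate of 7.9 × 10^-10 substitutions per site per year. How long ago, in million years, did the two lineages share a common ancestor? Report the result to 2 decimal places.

Under the Kimura two-parameter model, d = −½ ln(1 − 2P − Q) − ¼ ln(1 − 2Q).
1 − 2P − Q = 0.7154, giving −½ ln(0.7154) = 0.167457.
1 − 2Q = 0.638, giving −¼ ln(0.638) = 0.112354.
d = 0.167457 + 0.112354 = 0.279811.
Under a molecular clock d = 2μt, so t = d/(2μ) = 0.279811 / (2 × 7.9 × 10^-10) = 177.10 million years.

177.10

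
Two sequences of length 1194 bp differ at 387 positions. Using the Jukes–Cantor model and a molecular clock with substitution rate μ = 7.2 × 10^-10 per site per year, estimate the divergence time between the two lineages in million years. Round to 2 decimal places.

294.75

p = 387/1194 ≈ 0.324121.
d = −(3/4) ln(1 − 4p/3) = −0.75 ln(1 − 0.432161) = −0.75 ln(0.567839)
  = −0.75 × (-0.565917) = 0.424438 substitutions/site.
Under a molecular clock d = 2μt, so t = d/(2μ) = 0.424438 / (2 × 7.2 × 10^-10) = 294.75 million years.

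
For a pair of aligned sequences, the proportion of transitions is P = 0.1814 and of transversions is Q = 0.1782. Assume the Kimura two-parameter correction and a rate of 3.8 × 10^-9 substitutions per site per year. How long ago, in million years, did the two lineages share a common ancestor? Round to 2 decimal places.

Under the Kimura two-parameter model, d = −½ ln(1 − 2P − Q) − ¼ ln(1 − 2Q).
1 − 2P − Q = 0.459, giving −½ ln(0.459) = 0.389353.
1 − 2Q = 0.6436, giving −¼ ln(0.6436) = 0.110169.
d = 0.389353 + 0.110169 = 0.499522.
Under a molecular clock d = 2μt, so t = d/(2μ) = 0.499522 / (2 × 3.8 × 10^-9) = 65.73 million years.

65.73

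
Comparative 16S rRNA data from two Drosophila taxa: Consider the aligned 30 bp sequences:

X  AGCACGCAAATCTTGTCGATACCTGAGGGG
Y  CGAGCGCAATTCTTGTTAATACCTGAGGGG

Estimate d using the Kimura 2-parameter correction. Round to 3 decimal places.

Of 30 sites, 3 differences are transitions and 3 are transversions, so P = 3/30 = 0.1 and Q = 3/30 = 0.1.
Under the Kimura two-parameter model, d = −½ ln(1 − 2P − Q) − ¼ ln(1 − 2Q).
1 − 2P − Q = 0.7, giving −½ ln(0.7) = 0.178337.
1 − 2Q = 0.8, giving −¼ ln(0.8) = 0.055786.
d = 0.178337 + 0.055786 = 0.234123.

0.234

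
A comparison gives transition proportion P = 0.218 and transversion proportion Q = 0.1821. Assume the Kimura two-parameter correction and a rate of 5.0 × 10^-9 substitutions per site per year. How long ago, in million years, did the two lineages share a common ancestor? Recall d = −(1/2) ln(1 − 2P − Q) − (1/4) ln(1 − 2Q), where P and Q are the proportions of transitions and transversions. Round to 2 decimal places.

59.45

Under the Kimura two-parameter model, d = −½ ln(1 − 2P − Q) − ¼ ln(1 − 2Q).
1 − 2P − Q = 0.3819, giving −½ ln(0.3819) = 0.481298.
1 − 2Q = 0.6358, giving −¼ ln(0.6358) = 0.113218.
d = 0.481298 + 0.113218 = 0.594516.
Under a molecular clock d = 2μt, so t = d/(2μ) = 0.594516 / (2 × 5.0 × 10^-9) = 59.45 million years.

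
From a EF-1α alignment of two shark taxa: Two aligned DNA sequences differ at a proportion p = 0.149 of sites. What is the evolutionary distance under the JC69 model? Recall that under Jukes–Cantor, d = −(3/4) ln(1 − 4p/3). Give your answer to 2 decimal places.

d = −(3/4) ln(1 − 4p/3) = −0.75 ln(1 − 0.198667) = −0.75 ln(0.801333)
  = −0.75 × (-0.221479) = 0.166109 substitutions/site.

0.17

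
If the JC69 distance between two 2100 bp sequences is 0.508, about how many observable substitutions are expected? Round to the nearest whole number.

Invert JC69: p = (3/4)(1 − e^(−4d/3)) = 0.75 × (1 − e^(-0.677333)) = 0.75 × (1 − 0.507970) = 0.369023.
Expected differing sites = pL ≈ 0.369023 × 2100 = 774.9483 ≈ 775.

775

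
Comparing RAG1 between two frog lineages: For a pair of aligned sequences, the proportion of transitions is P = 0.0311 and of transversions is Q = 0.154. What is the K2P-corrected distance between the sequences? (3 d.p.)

Under the Kimura two-parameter model, d = −½ ln(1 − 2P − Q) − ¼ ln(1 − 2Q).
1 − 2P − Q = 0.7838, giving −½ ln(0.7838) = 0.121801.
1 − 2Q = 0.692, giving −¼ ln(0.692) = 0.092042.
d = 0.121801 + 0.092042 = 0.213843.

0.214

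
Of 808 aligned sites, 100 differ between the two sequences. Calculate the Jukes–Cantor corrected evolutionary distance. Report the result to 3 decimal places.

p = 100/808 ≈ 0.123762.
d = −(3/4) ln(1 − 4p/3) = −0.75 ln(1 − 0.165016) = −0.75 ln(0.834984)
  = −0.75 × (-0.180343) = 0.135257 substitutions/site.

0.135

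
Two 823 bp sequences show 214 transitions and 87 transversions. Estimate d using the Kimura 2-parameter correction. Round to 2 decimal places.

P = 214/823 ≈ 0.260024 and Q = 87/823 ≈ 0.105711.
Under the Kimura two-parameter model, d = −½ ln(1 − 2P − Q) − ¼ ln(1 − 2Q).
1 − 2P − Q = 0.374241, giving −½ ln(0.374241) = 0.491428.
1 − 2Q = 0.788578, giving −¼ ln(0.788578) = 0.059381.
d = 0.491428 + 0.059381 = 0.550809.

0.55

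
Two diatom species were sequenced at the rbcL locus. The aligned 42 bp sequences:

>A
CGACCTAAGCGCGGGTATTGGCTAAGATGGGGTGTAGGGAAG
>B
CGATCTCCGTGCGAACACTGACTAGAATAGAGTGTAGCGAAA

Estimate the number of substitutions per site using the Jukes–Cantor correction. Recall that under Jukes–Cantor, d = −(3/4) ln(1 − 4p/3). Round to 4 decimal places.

0.4850

The sequences differ at 15 of 42 sites, so p = 15/42 ≈ 0.357143.
d = −(3/4) ln(1 − 4p/3) = −0.75 ln(1 − 0.476191) = −0.75 ln(0.523809)
  = −0.75 × (-0.646628) = 0.484971 substitutions/site.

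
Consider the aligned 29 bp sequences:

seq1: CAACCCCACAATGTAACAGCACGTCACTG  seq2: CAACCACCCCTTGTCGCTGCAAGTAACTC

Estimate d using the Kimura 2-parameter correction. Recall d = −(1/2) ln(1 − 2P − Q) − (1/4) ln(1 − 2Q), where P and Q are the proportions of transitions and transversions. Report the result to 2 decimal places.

Of 29 sites, 1 differences are transitions and 9 are transversions, so P = 1/29 ≈ 0.034483 and Q = 9/29 ≈ 0.310345.
Under the Kimura two-parameter model, d = −½ ln(1 − 2P − Q) − ¼ ln(1 − 2Q).
1 − 2P − Q = 0.620689, giving −½ ln(0.620689) = 0.238463.
1 − 2Q = 0.37931, giving −¼ ln(0.37931) = 0.242350.
d = 0.238463 + 0.242350 = 0.480813.

0.48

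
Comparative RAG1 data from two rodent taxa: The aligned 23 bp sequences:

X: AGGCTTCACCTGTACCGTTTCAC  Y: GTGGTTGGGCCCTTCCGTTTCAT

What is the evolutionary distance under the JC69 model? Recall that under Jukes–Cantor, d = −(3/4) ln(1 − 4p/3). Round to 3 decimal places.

0.650

The sequences differ at 10 of 23 sites (1, 2, 4, 7, 8, 9, 11, 12, 14, 23), so p = 10/23 ≈ 0.434783.
d = −(3/4) ln(1 − 4p/3) = −0.75 ln(1 − 0.579711) = −0.75 ln(0.420289)
  = −0.75 × (-0.866813) = 0.650110 substitutions/site.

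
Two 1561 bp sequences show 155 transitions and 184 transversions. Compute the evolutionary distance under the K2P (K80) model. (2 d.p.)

0.26

P = 155/1561 ≈ 0.099295 and Q = 184/1561 ≈ 0.117873.
Under the Kimura two-parameter model, d = −½ ln(1 − 2P − Q) − ¼ ln(1 − 2Q).
1 − 2P − Q = 0.683537, giving −½ ln(0.683537) = 0.190237.
1 − 2Q = 0.764254, giving −¼ ln(0.764254) = 0.067214.
d = 0.190237 + 0.067214 = 0.257451.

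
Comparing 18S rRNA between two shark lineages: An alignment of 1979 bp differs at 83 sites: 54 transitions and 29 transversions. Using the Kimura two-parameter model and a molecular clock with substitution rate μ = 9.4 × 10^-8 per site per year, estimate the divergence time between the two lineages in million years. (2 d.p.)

P = 54/1979 ≈ 0.027287 and Q = 29/1979 ≈ 0.014654.
Under the Kimura two-parameter model, d = −½ ln(1 − 2P − Q) − ¼ ln(1 − 2Q).
1 − 2P − Q = 0.930772, giving −½ ln(0.930772) = 0.035870.
1 − 2Q = 0.970692, giving −¼ ln(0.970692) = 0.007437.
d = 0.035870 + 0.007437 = 0.043307.
Under a molecular clock d = 2μt, so t = d/(2μ) = 0.043307 / (2 × 9.4 × 10^-8) = 0.23 million years.

0.23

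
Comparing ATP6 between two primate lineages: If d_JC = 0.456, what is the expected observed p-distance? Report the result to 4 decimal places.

p = (3/4)(1 − e^(−4d/3)) = 0.75 × (1 − e^(-0.608)) = 0.75 × (1 − 0.544439) = 0.341671.

0.3417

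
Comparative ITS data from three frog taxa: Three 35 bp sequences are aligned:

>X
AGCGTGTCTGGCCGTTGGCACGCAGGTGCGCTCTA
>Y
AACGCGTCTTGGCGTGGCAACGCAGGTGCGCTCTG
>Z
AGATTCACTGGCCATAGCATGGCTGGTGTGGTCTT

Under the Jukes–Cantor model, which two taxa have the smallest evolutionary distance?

X–Y: 8/35 differ, p = 0.229, d = 0.273.
X–Z: 14/35 differ, p = 0.400, d = 0.572.
Y–Z: 16/35 differ, p = 0.457, d = 0.705.
The smallest distance is between X and Y.

X and Y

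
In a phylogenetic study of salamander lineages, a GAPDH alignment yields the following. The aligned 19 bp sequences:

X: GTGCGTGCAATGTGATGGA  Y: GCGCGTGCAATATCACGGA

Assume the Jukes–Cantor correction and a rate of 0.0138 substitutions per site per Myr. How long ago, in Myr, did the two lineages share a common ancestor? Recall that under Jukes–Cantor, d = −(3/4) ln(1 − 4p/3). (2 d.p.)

8.95

The sequences differ at 4 of 19 sites (2, 12, 14, 16), so p = 4/19 ≈ 0.210526.
d = −(3/4) ln(1 − 4p/3) = −0.75 ln(1 − 0.280701) = −0.75 ln(0.719299)
  = −0.75 × (-0.329478) = 0.247109 substitutions/site.
Under a molecular clock d = 2μt, so t = d/(2μ) = 0.247109 / (2 × 0.0138) = 8.95 Myr.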